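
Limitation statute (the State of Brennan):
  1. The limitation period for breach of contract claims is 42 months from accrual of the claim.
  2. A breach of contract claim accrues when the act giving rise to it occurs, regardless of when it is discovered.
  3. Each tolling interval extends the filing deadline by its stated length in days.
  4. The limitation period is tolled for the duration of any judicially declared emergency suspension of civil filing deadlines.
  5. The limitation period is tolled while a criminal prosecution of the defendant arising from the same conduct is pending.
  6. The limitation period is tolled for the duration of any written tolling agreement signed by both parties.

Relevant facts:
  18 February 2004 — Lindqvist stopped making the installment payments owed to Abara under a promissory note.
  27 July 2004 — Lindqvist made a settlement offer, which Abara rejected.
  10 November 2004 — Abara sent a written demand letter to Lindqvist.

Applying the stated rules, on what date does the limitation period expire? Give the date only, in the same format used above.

The limitation period began to run on 18 February 2004.
The untolled deadline — 42 months after 18 February 2004 — is 18 August 2007.
Nothing else in the chronology tolls or restarts the period.

18 August 2007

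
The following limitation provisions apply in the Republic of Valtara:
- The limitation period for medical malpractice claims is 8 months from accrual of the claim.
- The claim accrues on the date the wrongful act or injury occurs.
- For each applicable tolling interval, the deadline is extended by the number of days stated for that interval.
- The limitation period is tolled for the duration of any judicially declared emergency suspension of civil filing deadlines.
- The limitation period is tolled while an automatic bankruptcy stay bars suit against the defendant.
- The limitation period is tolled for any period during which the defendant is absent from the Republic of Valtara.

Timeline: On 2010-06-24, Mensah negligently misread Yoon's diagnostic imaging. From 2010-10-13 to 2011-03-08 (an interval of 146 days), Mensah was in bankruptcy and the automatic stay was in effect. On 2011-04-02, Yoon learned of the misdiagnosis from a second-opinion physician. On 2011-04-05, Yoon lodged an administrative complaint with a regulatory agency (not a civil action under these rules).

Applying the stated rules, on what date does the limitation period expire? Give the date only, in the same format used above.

2011-07-20

Because the rule ties accrual to occurrence, the claim accrued on 2010-06-24, not on the 2011-04-02 discovery date.
Adding the 8 months base period to 2010-06-24 gives a deadline of 2011-02-24, before any tolling.
The period was tolled for 146 days by the automatic bankruptcy stay (2010-10-13 to 2011-03-08), pushing the deadline to 2011-07-20.
The other events in the timeline have no effect on the limitation period under the stated rules.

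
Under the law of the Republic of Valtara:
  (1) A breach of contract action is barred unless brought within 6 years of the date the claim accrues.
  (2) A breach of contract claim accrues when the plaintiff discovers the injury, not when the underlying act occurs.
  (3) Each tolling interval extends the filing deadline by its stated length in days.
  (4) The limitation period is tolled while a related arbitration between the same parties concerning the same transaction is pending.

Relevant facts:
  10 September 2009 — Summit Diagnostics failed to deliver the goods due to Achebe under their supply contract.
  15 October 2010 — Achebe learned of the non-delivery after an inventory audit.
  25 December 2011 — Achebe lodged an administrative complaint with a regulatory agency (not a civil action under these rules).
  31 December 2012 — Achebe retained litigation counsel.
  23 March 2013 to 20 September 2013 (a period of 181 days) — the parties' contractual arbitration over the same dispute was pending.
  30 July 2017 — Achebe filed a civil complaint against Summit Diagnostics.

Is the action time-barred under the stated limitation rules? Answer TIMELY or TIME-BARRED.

The claim did not accrue until Achebe discovered the injury on 15 October 2010; the 10 September 2009 act date does not start the clock under the stated rule.
The untolled deadline — 6 years after 15 October 2010 — is 15 October 2016.
Because the pending related arbitration ran from 23 March 2013 to 20 September 2013, the deadline is extended by 181 days to 14 April 2017.
Nothing else in the chronology tolls or restarts the period.
The 30 July 2017 filing falls after the 14 April 2017 deadline; the claim is time-barred.

TIME-BARRED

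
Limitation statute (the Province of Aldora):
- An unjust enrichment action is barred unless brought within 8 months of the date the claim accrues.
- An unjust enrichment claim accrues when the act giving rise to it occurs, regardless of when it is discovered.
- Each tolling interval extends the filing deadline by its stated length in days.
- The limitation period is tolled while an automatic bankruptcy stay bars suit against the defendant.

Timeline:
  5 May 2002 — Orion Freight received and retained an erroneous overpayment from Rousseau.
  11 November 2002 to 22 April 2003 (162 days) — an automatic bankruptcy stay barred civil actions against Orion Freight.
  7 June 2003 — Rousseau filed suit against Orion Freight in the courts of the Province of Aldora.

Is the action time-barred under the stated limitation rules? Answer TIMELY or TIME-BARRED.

TIMELY

The claim accrued on 5 May 2002, when the wrongful act occurred.
The untolled deadline — 8 months after 5 May 2002 — is 5 January 2003.
Because the automatic bankruptcy stay ran from 11 November 2002 to 22 April 2003, the deadline is extended by 162 days to 16 June 2003.
Filing on 7 June 2003 beat the 16 June 2003 deadline — the action is timely.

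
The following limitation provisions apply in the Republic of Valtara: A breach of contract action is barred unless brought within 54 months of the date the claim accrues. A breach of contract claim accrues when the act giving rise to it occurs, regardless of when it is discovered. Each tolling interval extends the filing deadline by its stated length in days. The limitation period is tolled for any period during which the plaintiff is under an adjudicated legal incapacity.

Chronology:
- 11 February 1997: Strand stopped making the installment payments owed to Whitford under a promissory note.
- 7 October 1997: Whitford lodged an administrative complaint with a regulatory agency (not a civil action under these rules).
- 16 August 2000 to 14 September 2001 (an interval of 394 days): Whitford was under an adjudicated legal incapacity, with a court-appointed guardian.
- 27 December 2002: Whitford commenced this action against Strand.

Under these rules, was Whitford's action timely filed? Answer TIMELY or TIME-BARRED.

The limitation period began to run on 11 February 1997.
The untolled deadline — 54 months after 11 February 1997 — is 11 August 2001.
The plaintiff's legal incapacity from 16 August 2000 to 14 September 2001 tolled the period for 394 days, extending the deadline to 9 September 2002.
Nothing else in the chronology tolls or restarts the period.
Filing on 27 December 2002 missed the 9 September 2002 deadline — the action is time-barred.

TIME-BARRED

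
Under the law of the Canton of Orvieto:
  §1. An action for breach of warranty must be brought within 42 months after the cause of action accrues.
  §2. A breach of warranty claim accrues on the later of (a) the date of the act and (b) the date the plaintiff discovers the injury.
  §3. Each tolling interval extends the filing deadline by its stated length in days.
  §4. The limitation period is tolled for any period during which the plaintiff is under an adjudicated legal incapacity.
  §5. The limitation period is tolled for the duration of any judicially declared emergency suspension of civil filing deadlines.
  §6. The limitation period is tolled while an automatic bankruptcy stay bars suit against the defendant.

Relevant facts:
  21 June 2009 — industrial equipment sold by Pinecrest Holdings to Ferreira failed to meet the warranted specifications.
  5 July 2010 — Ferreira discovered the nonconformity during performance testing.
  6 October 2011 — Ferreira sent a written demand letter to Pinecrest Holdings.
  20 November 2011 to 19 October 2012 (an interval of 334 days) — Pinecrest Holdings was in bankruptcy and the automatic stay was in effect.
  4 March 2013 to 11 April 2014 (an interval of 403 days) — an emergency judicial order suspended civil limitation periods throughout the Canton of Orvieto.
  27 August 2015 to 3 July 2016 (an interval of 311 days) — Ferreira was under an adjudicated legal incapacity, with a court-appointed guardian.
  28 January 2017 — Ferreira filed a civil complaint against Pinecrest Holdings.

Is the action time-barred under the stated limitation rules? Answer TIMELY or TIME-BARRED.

TIME-BARRED

Because discovery on 5 July 2010 post-dates the 21 June 2009 act, accrual under the later-of rule falls on 5 July 2010.
The untolled deadline — 42 months after 5 July 2010 — is 5 January 2014.
The automatic bankruptcy stay from 20 November 2011 to 19 October 2012 tolled the period for 334 days, extending the deadline to 5 December 2014.
The emergency suspension of filing deadlines from 4 March 2013 to 11 April 2014 tolled the period for 403 days, extending the deadline to 12 January 2016.
The period was tolled for 311 days by the plaintiff's legal incapacity (27 August 2015 to 3 July 2016), pushing the deadline to 18 November 2016.
The other events in the timeline have no effect on the limitation period under the stated rules.
Filing on 28 January 2017 missed the 18 November 2016 deadline — the action is time-barred.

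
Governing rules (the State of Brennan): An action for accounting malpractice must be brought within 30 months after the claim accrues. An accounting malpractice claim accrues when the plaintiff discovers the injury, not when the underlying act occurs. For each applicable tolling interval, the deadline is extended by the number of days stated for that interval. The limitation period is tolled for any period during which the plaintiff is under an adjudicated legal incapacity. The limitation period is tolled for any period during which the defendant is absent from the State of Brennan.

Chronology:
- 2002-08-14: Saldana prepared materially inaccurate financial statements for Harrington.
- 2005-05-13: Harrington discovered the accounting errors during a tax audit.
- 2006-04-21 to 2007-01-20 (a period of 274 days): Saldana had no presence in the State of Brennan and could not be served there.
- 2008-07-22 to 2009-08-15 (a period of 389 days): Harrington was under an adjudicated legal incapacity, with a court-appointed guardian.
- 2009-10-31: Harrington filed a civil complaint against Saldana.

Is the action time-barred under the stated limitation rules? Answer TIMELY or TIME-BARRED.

Under the discovery rule, the claim accrued on 2005-05-13, when Harrington discovered the injury — not on the 2002-08-14 date of the underlying act.
30 months from 2005-05-13 is 2007-11-13.
The defendant's absence from the jurisdiction from 2006-04-21 to 2007-01-20 tolled the period for 274 days, extending the deadline to 2008-08-13.
The plaintiff's legal incapacity from 2008-07-22 to 2009-08-15 tolled the period for 389 days, extending the deadline to 2009-09-06.
Harrington filed on 2009-10-31, after the 2009-09-06 deadline, so the action is time-barred.

TIME-BARRED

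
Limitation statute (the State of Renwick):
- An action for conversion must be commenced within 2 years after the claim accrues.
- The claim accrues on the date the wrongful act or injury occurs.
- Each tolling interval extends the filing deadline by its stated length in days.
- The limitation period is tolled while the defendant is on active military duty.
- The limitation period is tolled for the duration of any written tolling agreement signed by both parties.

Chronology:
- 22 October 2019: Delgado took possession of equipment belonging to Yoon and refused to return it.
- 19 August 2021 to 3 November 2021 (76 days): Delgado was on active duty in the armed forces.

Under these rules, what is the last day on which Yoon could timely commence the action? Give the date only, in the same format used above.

6 January 2022

The claim accrued on 22 October 2019, when the wrongful act occurred.
The untolled deadline — 2 years after 22 October 2019 — is 22 October 2021.
Because the defendant's active military service ran from 19 August 2021 to 3 November 2021, the deadline is extended by 76 days to 6 January 2022.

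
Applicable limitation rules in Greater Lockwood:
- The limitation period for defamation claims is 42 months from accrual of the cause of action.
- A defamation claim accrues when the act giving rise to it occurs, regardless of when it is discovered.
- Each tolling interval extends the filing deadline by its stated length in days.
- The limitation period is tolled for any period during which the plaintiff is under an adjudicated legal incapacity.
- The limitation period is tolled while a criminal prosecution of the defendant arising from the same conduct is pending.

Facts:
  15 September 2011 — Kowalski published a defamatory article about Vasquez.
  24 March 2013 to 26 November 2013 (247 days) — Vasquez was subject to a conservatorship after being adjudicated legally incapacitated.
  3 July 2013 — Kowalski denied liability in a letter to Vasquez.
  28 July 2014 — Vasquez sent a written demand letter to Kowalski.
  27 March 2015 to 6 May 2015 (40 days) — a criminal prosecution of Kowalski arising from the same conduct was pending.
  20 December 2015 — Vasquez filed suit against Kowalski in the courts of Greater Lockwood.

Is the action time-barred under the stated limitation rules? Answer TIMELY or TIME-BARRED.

The cause of action accrued on 15 September 2011, the date of the act.
Adding the 42 months base period to 15 September 2011 gives a deadline of 15 March 2015, before any tolling.
Because the plaintiff's legal incapacity ran from 24 March 2013 to 26 November 2013, the deadline is extended by 247 days to 17 November 2015.
Because the pending criminal prosecution ran from 27 March 2015 to 6 May 2015, the deadline is extended by 40 days to 27 December 2015.
The other events in the timeline have no effect on the limitation period under the stated rules.
The 20 December 2015 filing precedes the 27 December 2015 deadline; the claim is timely.

TIMELY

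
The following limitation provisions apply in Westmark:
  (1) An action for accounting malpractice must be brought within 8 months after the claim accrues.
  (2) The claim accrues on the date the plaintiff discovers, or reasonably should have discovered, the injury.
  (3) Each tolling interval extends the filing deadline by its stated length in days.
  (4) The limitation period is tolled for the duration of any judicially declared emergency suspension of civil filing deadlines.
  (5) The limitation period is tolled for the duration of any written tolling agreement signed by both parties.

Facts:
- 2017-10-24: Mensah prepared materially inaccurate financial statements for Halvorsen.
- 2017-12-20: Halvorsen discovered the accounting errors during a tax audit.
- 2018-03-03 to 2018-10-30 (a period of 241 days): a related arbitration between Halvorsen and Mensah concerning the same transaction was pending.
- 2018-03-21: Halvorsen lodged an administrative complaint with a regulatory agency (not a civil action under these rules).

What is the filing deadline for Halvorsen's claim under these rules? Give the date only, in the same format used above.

Under the discovery rule, the claim accrued on 2017-12-20, when Halvorsen discovered the injury — not on the 2017-10-24 date of the underlying act.
The untolled deadline — 8 months after 2017-12-20 — is 2018-08-20.
No stated provision tolls the period for a pending arbitration, so the interval from 2018-03-03 to 2018-10-30 has no effect on the deadline.
None of the other events listed affects the running of the period under the stated rules.

2018-08-20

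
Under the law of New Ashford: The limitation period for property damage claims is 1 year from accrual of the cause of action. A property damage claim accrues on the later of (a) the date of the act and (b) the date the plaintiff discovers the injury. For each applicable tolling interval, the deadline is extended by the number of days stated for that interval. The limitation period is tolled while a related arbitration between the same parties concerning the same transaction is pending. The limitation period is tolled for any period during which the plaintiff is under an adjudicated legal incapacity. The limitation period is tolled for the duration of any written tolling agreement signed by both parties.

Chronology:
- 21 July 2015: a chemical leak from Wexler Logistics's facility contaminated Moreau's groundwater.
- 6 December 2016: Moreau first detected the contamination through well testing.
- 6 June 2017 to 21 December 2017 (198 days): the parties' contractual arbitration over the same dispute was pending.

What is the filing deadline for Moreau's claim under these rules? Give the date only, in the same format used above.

22 June 2018

The claim accrued on 6 December 2016 — the later of the 21 July 2015 act and the 6 December 2016 discovery.
1 year from 6 December 2016 is 6 December 2017.
The period was tolled for 198 days by the pending related arbitration (6 June 2017 to 21 December 2017), pushing the deadline to 22 June 2018.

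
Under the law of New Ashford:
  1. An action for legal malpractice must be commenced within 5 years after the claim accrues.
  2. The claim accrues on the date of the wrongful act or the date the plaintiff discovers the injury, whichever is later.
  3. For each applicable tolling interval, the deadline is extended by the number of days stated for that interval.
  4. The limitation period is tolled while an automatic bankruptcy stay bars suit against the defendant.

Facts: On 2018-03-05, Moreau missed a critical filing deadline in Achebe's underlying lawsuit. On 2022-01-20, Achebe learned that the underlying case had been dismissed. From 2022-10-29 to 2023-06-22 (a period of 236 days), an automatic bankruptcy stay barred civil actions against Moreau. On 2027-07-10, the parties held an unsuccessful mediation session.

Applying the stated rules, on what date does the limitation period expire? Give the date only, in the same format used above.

The claim accrued on 2022-01-20 — the later of the 2018-03-05 act and the 2022-01-20 discovery.
Adding the 5 years base period to 2022-01-20 gives a deadline of 2027-01-20, before any tolling.
The automatic bankruptcy stay from 2022-10-29 to 2023-06-22 tolled the period for 236 days, extending the deadline to 2027-09-13.
None of the other events listed affects the running of the period under the stated rules.

2027-09-13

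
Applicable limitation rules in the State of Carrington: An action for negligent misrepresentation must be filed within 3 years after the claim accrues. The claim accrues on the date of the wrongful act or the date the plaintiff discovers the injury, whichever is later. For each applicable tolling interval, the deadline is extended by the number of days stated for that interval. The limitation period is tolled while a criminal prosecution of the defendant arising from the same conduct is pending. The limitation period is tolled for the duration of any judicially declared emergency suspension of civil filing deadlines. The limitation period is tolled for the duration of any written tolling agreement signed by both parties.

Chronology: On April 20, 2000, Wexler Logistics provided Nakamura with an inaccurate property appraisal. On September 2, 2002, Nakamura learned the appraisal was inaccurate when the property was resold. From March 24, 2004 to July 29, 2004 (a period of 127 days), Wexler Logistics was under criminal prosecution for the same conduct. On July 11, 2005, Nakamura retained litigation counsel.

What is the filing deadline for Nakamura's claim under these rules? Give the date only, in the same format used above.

Taking the later of the act (April 20, 2000) and discovery (September 2, 2002), the claim accrued on September 2, 2002.
Adding the 3 years base period to September 2, 2002 gives a deadline of September 2, 2005, before any tolling.
The pending criminal prosecution from March 24, 2004 to July 29, 2004 tolled the period for 127 days, extending the deadline to January 7, 2006.
None of the other events listed affects the running of the period under the stated rules.

January 7, 2006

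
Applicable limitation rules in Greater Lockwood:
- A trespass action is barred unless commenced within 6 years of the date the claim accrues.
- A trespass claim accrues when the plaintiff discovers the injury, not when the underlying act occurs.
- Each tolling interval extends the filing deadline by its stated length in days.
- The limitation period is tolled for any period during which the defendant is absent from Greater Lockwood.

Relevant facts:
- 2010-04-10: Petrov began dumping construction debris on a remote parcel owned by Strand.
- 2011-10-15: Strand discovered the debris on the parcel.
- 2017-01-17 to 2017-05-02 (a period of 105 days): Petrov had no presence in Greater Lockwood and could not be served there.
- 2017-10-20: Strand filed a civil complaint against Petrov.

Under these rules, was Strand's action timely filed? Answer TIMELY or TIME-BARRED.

Under the discovery rule, the claim accrued on 2011-10-15, when Strand discovered the injury — not on the 2010-04-10 date of the underlying act.
Adding the 6 years base period to 2011-10-15 gives a deadline of 2017-10-15, before any tolling.
The period was tolled for 105 days by the defendant's absence from the jurisdiction (2017-01-17 to 2017-05-02), pushing the deadline to 2018-01-28.
Strand filed on 2017-10-20, before the 2018-01-28 deadline, so the action is timely.

TIMELY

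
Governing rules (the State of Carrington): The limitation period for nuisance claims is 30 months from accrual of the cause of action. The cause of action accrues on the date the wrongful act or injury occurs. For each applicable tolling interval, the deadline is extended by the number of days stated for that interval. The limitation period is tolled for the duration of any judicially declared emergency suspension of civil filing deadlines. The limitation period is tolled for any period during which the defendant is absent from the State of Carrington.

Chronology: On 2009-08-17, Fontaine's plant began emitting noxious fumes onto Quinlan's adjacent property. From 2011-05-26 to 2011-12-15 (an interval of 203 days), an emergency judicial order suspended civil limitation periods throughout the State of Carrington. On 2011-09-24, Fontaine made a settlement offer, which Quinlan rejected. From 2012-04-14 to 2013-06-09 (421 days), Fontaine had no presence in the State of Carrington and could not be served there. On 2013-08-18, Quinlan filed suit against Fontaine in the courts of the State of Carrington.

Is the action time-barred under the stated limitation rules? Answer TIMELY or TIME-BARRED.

The claim accrued on 2009-08-17, when the wrongful act occurred.
The untolled deadline — 30 months after 2009-08-17 — is 2012-02-17.
The period was tolled for 203 days by the emergency suspension of filing deadlines (2011-05-26 to 2011-12-15), pushing the deadline to 2012-09-07.
Because the defendant's absence from the jurisdiction ran from 2012-04-14 to 2013-06-09, the deadline is extended by 421 days to 2013-11-02.
The other events in the timeline have no effect on the limitation period under the stated rules.
Filing on 2013-08-18 beat the 2013-11-02 deadline — the action is timely.

TIMELY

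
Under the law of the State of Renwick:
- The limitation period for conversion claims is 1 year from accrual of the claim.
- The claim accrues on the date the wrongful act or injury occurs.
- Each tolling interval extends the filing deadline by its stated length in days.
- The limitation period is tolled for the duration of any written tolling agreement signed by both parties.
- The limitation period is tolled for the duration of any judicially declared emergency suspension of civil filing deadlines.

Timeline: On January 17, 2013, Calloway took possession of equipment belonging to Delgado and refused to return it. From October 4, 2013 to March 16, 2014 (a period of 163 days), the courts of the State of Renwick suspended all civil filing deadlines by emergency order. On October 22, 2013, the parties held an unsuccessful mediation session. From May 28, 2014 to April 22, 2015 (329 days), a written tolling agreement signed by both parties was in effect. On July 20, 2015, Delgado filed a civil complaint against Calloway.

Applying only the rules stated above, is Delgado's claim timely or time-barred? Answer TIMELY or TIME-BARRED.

The limitation period began to run on January 17, 2013.
1 year from January 17, 2013 is January 17, 2014.
The emergency suspension of filing deadlines from October 4, 2013 to March 16, 2014 tolled the period for 163 days, extending the deadline to June 29, 2014.
The written tolling agreement from May 28, 2014 to April 22, 2015 tolled the period for 329 days, extending the deadline to May 24, 2015.
Nothing else in the chronology tolls or restarts the period.
The July 20, 2015 filing falls after the May 24, 2015 deadline; the claim is time-barred.

TIME-BARRED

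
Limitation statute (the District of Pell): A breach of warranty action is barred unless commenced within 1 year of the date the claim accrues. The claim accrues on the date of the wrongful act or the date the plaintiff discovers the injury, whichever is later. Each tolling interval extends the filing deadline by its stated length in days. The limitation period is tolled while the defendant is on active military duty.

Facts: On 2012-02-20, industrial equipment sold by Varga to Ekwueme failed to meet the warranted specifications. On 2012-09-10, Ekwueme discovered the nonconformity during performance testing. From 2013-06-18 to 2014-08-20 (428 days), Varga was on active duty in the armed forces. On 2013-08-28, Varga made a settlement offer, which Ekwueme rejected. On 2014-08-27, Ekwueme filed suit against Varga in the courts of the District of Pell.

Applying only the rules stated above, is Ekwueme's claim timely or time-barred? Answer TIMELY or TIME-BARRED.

The claim accrued on 2012-09-10 — the later of the 2012-02-20 act and the 2012-09-10 discovery.
Adding the 1 year base period to 2012-09-10 gives a deadline of 2013-09-10, before any tolling.
The period was tolled for 428 days by the defendant's active military service (2013-06-18 to 2014-08-20), pushing the deadline to 2014-11-12.
Nothing else in the chronology tolls or restarts the period.
Filing on 2014-08-27 beat the 2014-11-12 deadline — the action is timely.

TIMELY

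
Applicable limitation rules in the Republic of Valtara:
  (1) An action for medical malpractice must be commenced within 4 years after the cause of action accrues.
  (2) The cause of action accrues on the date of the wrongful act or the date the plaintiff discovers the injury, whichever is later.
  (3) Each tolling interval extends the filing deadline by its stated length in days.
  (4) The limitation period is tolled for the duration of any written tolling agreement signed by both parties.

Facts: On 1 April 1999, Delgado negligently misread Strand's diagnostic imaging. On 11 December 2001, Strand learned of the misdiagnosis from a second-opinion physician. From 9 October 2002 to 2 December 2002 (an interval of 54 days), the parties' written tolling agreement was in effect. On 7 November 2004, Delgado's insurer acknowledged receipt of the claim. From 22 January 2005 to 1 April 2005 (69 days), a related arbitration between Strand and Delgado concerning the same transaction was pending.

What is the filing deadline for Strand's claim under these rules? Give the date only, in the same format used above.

3 February 2006

Because discovery on 11 December 2001 post-dates the 1 April 1999 act, accrual under the later-of rule falls on 11 December 2001.
The untolled deadline — 4 years after 11 December 2001 — is 11 December 2005.
Because the written tolling agreement ran from 9 October 2002 to 2 December 2002, the deadline is extended by 54 days to 3 February 2006.
No stated provision tolls the period for a pending arbitration, so the interval from 22 January 2005 to 1 April 2005 has no effect on the deadline.
Nothing else in the chronology tolls or restarts the period.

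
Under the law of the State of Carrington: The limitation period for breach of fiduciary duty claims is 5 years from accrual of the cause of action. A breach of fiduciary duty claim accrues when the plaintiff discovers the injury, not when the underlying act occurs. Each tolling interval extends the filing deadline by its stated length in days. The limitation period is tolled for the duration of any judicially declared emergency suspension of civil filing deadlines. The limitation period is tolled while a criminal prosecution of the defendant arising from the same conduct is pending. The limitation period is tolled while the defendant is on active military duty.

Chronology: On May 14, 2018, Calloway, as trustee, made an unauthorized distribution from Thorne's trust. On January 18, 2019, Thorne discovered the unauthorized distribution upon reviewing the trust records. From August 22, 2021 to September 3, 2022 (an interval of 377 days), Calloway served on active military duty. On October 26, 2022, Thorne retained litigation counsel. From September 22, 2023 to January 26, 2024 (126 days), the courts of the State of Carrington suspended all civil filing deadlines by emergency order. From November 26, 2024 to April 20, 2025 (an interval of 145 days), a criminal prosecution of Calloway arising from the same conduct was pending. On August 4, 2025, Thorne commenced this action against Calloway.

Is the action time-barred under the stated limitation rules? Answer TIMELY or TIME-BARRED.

TIMELY

Accrual is tied to discovery, so the period began on January 18, 2019 rather than on May 14, 2018 when the act occurred.
Adding the 5 years base period to January 18, 2019 gives a deadline of January 18, 2024, before any tolling.
The defendant's active military service from August 22, 2021 to September 3, 2022 tolled the period for 377 days, extending the deadline to January 29, 2025.
Because the emergency suspension of filing deadlines ran from September 22, 2023 to January 26, 2024, the deadline is extended by 126 days to June 4, 2025.
The period was tolled for 145 days by the pending criminal prosecution (November 26, 2024 to April 20, 2025), pushing the deadline to October 27, 2025.
The other events in the timeline have no effect on the limitation period under the stated rules.
The August 4, 2025 filing precedes the October 27, 2025 deadline; the claim is timely.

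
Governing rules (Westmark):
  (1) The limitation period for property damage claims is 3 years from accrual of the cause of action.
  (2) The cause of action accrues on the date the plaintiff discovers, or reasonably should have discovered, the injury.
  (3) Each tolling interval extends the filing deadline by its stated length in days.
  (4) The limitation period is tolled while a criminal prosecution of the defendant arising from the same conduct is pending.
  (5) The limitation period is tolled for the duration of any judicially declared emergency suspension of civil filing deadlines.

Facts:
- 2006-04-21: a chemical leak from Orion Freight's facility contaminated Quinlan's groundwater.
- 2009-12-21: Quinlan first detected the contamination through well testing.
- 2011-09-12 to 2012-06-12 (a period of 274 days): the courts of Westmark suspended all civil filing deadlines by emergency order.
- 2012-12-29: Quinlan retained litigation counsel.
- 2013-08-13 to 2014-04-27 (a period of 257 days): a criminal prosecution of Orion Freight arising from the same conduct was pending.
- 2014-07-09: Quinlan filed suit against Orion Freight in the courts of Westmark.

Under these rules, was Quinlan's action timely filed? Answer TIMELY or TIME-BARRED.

TIME-BARRED

Under the discovery rule, the claim accrued on 2009-12-21, when Quinlan discovered the injury — not on the 2006-04-21 date of the underlying act.
The untolled deadline — 3 years after 2009-12-21 — is 2012-12-21.
Because the emergency suspension of filing deadlines ran from 2011-09-12 to 2012-06-12, the deadline is extended by 274 days to 2013-09-21.
The pending criminal prosecution from 2013-08-13 to 2014-04-27 tolled the period for 257 days, extending the deadline to 2014-06-05.
None of the other events listed affects the running of the period under the stated rules.
Filing on 2014-07-09 missed the 2014-06-05 deadline — the action is time-barred.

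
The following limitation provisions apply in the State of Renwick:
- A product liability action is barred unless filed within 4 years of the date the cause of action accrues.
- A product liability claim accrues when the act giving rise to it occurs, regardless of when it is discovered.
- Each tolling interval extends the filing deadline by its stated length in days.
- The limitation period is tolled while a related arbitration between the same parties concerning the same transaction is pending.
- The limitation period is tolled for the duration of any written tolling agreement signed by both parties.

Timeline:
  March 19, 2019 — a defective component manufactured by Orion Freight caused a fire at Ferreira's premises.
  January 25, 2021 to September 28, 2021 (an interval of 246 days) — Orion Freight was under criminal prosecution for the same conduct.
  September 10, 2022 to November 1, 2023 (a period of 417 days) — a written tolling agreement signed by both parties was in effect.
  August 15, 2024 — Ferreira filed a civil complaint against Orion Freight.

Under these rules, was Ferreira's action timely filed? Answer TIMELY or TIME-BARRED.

TIME-BARRED

The limitation period began to run on March 19, 2019.
4 years from March 19, 2019 is March 19, 2023.
Because the written tolling agreement ran from September 10, 2022 to November 1, 2023, the deadline is extended by 417 days to May 9, 2024.
The pending criminal prosecution from January 25, 2021 to September 28, 2021 does not toll the period, because no stated rule makes a criminal prosecution a tolling event.
Ferreira filed on August 15, 2024, after the May 9, 2024 deadline, so the action is time-barred.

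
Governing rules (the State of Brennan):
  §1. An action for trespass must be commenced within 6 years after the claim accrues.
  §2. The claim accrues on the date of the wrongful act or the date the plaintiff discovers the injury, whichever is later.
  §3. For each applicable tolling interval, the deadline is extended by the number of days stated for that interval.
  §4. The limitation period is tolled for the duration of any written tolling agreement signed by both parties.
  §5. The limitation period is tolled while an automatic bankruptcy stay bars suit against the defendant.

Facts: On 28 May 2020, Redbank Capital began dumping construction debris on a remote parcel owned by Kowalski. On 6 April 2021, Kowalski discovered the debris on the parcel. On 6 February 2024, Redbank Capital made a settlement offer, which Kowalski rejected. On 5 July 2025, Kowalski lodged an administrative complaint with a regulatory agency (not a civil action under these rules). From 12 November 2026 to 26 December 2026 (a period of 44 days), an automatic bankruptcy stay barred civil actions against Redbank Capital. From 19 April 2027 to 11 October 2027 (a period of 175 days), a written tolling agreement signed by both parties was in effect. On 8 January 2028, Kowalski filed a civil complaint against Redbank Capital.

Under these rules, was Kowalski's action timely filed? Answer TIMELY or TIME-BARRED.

Because discovery on 6 April 2021 post-dates the 28 May 2020 act, accrual under the later-of rule falls on 6 April 2021.
Adding the 6 years base period to 6 April 2021 gives a deadline of 6 April 2027, before any tolling.
The period was tolled for 44 days by the automatic bankruptcy stay (12 November 2026 to 26 December 2026), pushing the deadline to 20 May 2027.
The written tolling agreement from 19 April 2027 to 11 October 2027 tolled the period for 175 days, extending the deadline to 11 November 2027.
None of the other events listed affects the running of the period under the stated rules.
Kowalski filed on 8 January 2028, after the 11 November 2027 deadline, so the action is time-barred.

TIME-BARRED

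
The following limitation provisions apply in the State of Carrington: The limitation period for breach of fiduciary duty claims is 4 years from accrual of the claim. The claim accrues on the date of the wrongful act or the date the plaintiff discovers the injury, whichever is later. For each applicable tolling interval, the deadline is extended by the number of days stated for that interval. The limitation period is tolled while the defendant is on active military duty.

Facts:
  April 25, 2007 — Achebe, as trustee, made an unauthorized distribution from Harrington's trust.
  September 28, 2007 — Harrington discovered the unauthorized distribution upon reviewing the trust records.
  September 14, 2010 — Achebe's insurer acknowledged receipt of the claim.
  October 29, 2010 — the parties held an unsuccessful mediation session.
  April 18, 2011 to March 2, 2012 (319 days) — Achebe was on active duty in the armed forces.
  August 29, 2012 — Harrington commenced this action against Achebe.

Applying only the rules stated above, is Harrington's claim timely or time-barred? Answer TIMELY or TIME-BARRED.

TIME-BARRED

The claim accrued on September 28, 2007 — the later of the April 25, 2007 act and the September 28, 2007 discovery.
4 years from September 28, 2007 is September 28, 2011.
The defendant's active military service from April 18, 2011 to March 2, 2012 tolled the period for 319 days, extending the deadline to August 12, 2012.
None of the other events listed affects the running of the period under the stated rules.
Harrington filed on August 29, 2012, after the August 12, 2012 deadline, so the action is time-barred.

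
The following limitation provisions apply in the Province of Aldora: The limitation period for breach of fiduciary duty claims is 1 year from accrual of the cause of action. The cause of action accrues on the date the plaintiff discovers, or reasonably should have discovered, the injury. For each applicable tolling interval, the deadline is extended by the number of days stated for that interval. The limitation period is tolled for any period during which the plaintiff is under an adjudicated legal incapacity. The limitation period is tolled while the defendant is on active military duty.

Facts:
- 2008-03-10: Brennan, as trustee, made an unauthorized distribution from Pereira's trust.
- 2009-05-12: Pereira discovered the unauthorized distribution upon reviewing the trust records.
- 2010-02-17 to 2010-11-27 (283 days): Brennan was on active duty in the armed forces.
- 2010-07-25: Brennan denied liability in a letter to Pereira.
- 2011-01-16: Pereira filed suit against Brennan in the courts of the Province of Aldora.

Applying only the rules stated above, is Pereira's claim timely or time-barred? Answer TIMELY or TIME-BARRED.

TIMELY

The claim did not accrue until Pereira discovered the injury on 2009-05-12; the 2008-03-10 act date does not start the clock under the stated rule.
Adding the 1 year base period to 2009-05-12 gives a deadline of 2010-05-12, before any tolling.
The period was tolled for 283 days by the defendant's active military service (2010-02-17 to 2010-11-27), pushing the deadline to 2011-02-19.
The other events in the timeline have no effect on the limitation period under the stated rules.
Filing on 2011-01-16 beat the 2011-02-19 deadline — the action is timely.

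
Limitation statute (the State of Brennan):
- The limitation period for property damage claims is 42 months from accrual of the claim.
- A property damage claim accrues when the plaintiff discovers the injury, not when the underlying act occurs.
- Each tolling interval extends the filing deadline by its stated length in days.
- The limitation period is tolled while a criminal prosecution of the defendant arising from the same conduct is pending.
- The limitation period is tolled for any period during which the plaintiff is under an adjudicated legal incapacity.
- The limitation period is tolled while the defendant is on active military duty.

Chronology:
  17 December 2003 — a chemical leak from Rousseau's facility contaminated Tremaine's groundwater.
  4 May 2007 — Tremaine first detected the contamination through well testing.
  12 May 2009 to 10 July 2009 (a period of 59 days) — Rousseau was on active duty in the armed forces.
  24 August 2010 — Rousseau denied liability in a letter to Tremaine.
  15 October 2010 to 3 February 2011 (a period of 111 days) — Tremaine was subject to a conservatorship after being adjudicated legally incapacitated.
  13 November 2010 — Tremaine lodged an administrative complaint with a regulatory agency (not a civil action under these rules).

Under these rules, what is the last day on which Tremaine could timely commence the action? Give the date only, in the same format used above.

23 April 2011

Accrual is tied to discovery, so the period began on 4 May 2007 rather than on 17 December 2003 when the act occurred.
Adding the 42 months base period to 4 May 2007 gives a deadline of 4 November 2010, before any tolling.
The defendant's active military service from 12 May 2009 to 10 July 2009 tolled the period for 59 days, extending the deadline to 2 January 2011.
The plaintiff's legal incapacity from 15 October 2010 to 3 February 2011 tolled the period for 111 days, extending the deadline to 23 April 2011.
None of the other events listed affects the running of the period under the stated rules.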